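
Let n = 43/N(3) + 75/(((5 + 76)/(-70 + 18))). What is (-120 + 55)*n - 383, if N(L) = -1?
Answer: 149624/27 ≈ 5541.6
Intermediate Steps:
n = -2461/27 (n = 43/(-1) + 75/(((5 + 76)/(-70 + 18))) = 43*(-1) + 75/((81/(-52))) = -43 + 75/((81*(-1/52))) = -43 + 75/(-81/52) = -43 + 75*(-52/81) = -43 - 1300/27 = -2461/27 ≈ -91.148)
(-120 + 55)*n - 383 = (-120 + 55)*(-2461/27) - 383 = -65*(-2461/27) - 383 = 159965/27 - 383 = 149624/27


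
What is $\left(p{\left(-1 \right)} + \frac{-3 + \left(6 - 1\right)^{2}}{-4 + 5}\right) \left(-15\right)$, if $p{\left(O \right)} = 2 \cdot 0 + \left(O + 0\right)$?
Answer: $-315$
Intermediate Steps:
$p{\left(O \right)} = O$ ($p{\left(O \right)} = 0 + O = O$)
$\left(p{\left(-1 \right)} + \frac{-3 + \left(6 - 1\right)^{2}}{-4 + 5}\right) \left(-15\right) = \left(-1 + \frac{-3 + \left(6 - 1\right)^{2}}{-4 + 5}\right) \left(-15\right) = \left(-1 + \frac{-3 + 5^{2}}{1}\right) \left(-15\right) = \left(-1 + \left(-3 + 25\right) 1\right) \left(-15\right) = \left(-1 + 22 \cdot 1\right) \left(-15\right) = \left(-1 + 22\right) \left(-15\right) = 21 \left(-15\right) = -315$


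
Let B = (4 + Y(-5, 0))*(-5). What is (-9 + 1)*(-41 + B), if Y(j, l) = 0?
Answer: 488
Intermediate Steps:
B = -20 (B = (4 + 0)*(-5) = 4*(-5) = -20)
(-9 + 1)*(-41 + B) = (-9 + 1)*(-41 - 20) = -8*(-61) = 488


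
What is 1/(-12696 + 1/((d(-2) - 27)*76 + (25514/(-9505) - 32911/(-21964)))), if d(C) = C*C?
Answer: -365173719801/4636245755361316 ≈ -7.8765e-5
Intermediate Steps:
d(C) = C**2
1/(-12696 + 1/((d(-2) - 27)*76 + (25514/(-9505) - 32911/(-21964)))) = 1/(-12696 + 1/(((-2)**2 - 27)*76 + (25514/(-9505) - 32911/(-21964)))) = 1/(-12696 + 1/((4 - 27)*76 + (25514*(-1/9505) - 32911*(-1/21964)))) = 1/(-12696 + 1/(-23*76 + (-25514/9505 + 32911/21964))) = 1/(-12696 + 1/(-1748 - 247570441/208767820)) = 1/(-12696 + 1/(-365173719801/208767820)) = 1/(-12696 - 208767820/365173719801) = 1/(-4636245755361316/365173719801) = -365173719801/4636245755361316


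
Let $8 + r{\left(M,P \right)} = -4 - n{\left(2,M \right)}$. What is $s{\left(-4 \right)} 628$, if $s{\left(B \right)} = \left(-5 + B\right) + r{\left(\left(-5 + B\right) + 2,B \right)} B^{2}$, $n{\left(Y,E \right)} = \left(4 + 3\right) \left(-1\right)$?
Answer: $-55892$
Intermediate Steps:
$n{\left(Y,E \right)} = -7$ ($n{\left(Y,E \right)} = 7 \left(-1\right) = -7$)
$r{\left(M,P \right)} = -5$ ($r{\left(M,P \right)} = -8 - -3 = -8 + \left(-4 + 7\right) = -8 + 3 = -5$)
$s{\left(B \right)} = -5 + B - 5 B^{2}$ ($s{\left(B \right)} = \left(-5 + B\right) - 5 B^{2} = -5 + B - 5 B^{2}$)
$s{\left(-4 \right)} 628 = \left(-5 - 4 - 5 \left(-4\right)^{2}\right) 628 = \left(-5 - 4 - 80\right) 628 = \left(-89\right) 628 = -55892$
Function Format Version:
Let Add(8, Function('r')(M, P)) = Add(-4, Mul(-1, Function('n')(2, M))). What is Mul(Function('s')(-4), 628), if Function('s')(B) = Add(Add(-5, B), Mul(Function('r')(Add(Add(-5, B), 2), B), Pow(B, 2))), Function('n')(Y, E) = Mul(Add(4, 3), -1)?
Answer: -55892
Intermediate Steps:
Function('n')(Y, E) = -7 (Function('n')(Y, E) = Mul(7, -1) = -7)
Function('r')(M, P) = -5 (Function('r')(M, P) = Add(-8, Add(-4, Mul(-1, -7))) = Add(-8, Add(-4, 7)) = Add(-8, 3) = -5)
Function('s')(B) = Add(-5, B, Mul(-5, Pow(B, 2))) (Function('s')(B) = Add(Add(-5, B), Mul(-5, Pow(B, 2))) = Add(-5, B, Mul(-5, Pow(B, 2))))
Mul(Function('s')(-4), 628) = Mul(Add(-5, -4, Mul(-5, Pow(-4, 2))), 628) = Mul(Add(-5, -4, Mul(-5, 16)), 628) = Mul(Add(-5, -4, -80), 628) = Mul(-89, 628) = -55892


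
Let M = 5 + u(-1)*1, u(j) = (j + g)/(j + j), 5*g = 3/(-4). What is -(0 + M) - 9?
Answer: -583/40 ≈ -14.575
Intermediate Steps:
g = -3/20 (g = (3/(-4))/5 = (3*(-1/4))/5 = (1/5)*(-3/4) = -3/20 ≈ -0.15000)
u(j) = (-3/20 + j)/(2*j) (u(j) = (j - 3/20)/(j + j) = (-3/20 + j)/((2*j)) = (-3/20 + j)*(1/(2*j)) = (-3/20 + j)/(2*j))
M = 223/40 (M = 5 + ((1/40)*(-3 + 20*(-1))/(-1))*1 = 5 + ((1/40)*(-1)*(-3 - 20))*1 = 5 + ((1/40)*(-1)*(-23))*1 = 5 + (23/40)*1 = 5 + 23/40 = 223/40 ≈ 5.5750)
-(0 + M) - 9 = -(0 + 223/40) - 9 = -223/40 - 9 = -583/40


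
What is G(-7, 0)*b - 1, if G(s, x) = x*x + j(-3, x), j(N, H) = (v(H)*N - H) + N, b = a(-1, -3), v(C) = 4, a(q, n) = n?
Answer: 44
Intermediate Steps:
b = -3
j(N, H) = -H + 5*N (j(N, H) = (4*N - H) + N = (-H + 4*N) + N = -H + 5*N)
G(s, x) = -15 + x² - x (G(s, x) = x*x + (-x + 5*(-3)) = x² + (-x - 15) = x² + (-15 - x) = -15 + x² - x)
G(-7, 0)*b - 1 = (-15 + 0² - 1*0)*(-3) - 1 = (-15 + 0 + 0)*(-3) - 1 = -15*(-3) - 1 = 45 - 1 = 44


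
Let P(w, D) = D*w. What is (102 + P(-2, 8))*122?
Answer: 10492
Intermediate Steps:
(102 + P(-2, 8))*122 = (102 + 8*(-2))*122 = (102 - 16)*122 = 86*122 = 10492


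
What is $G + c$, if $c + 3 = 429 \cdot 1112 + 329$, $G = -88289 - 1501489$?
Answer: $-1112404$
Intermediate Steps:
$G = -1589778$
$c = 477374$ ($c = -3 + \left(429 \cdot 1112 + 329\right) = -3 + \left(477048 + 329\right) = -3 + 477377 = 477374$)
$G + c = -1589778 + 477374 = -1112404$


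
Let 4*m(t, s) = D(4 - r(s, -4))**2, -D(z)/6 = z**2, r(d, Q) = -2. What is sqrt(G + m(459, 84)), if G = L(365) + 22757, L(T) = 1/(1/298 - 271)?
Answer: sqrt(2771397189803)/8973 ≈ 185.53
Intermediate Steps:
L(T) = -298/80757 (L(T) = 1/(1/298 - 271) = 1/(-80757/298) = -298/80757)
D(z) = -6*z**2
m(t, s) = 11664 (m(t, s) = (-6*(4 - 1*(-2))**2)**2/4 = (-6*(4 + 2)**2)**2/4 = (-6*6**2)**2/4 = (-6*36)**2/4 = (1/4)*(-216)**2 = (1/4)*46656 = 11664)
G = 1837786751/80757 (G = -298/80757 + 22757 = 1837786751/80757 ≈ 22757.)
sqrt(G + m(459, 84)) = sqrt(1837786751/80757 + 11664) = sqrt(2779736399/80757) = sqrt(2771397189803)/8973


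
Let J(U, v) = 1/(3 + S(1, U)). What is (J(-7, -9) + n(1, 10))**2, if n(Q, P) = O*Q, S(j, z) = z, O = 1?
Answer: 9/16 ≈ 0.56250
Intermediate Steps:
J(U, v) = 1/(3 + U)
n(Q, P) = Q (n(Q, P) = 1*Q = Q)
(J(-7, -9) + n(1, 10))**2 = (1/(3 - 7) + 1)**2 = (1/(-4) + 1)**2 = (-1/4 + 1)**2 = (3/4)**2 = 9/16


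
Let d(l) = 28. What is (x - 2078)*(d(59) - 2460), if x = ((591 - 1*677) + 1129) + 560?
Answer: 1155200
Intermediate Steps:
x = 1603 (x = ((591 - 677) + 1129) + 560 = (-86 + 1129) + 560 = 1043 + 560 = 1603)
(x - 2078)*(d(59) - 2460) = (1603 - 2078)*(28 - 2460) = -475*(-2432) = 1155200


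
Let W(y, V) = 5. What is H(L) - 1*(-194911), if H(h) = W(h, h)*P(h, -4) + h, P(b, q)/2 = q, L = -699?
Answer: 194172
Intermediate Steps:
P(b, q) = 2*q
H(h) = -40 + h (H(h) = 5*(2*(-4)) + h = 5*(-8) + h = -40 + h)
H(L) - 1*(-194911) = (-40 - 699) - 1*(-194911) = -739 + 194911 = 194172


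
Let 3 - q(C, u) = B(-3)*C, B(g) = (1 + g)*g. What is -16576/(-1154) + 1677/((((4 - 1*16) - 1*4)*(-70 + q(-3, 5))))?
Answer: 7465421/452368 ≈ 16.503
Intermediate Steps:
B(g) = g*(1 + g)
q(C, u) = 3 - 6*C (q(C, u) = 3 - (-3*(1 - 3))*C = 3 - (-3*(-2))*C = 3 - 6*C)
-16576/(-1154) + 1677/((((4 - 1*16) - 1*4)*(-70 + q(-3, 5)))) = -16576/(-1154) + 1677/((((4 - 1*16) - 1*4)*(-70 + (3 - 6*(-3))))) = -16576*(-1/1154) + 1677/((((4 - 16) - 4)*(-70 + (3 + 18)))) = 8288/577 + 1677/(((-12 - 4)*(-70 + 21))) = 8288/577 + 1677/((-16*(-49))) = 8288/577 + 1677/784 = 7465421/452368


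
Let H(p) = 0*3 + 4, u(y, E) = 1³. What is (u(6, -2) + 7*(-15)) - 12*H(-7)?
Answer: -152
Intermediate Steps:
u(y, E) = 1
H(p) = 4 (H(p) = 0 + 4 = 4)
(u(6, -2) + 7*(-15)) - 12*H(-7) = (1 + 7*(-15)) - 12*4 = (1 - 105) - 48 = -104 - 48 = -152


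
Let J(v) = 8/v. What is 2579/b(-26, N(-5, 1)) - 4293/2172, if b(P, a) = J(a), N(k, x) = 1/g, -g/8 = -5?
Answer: 352319/57920 ≈ 6.0829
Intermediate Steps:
g = 40 (g = -8*(-5) = 40)
N(k, x) = 1/40
b(P, a) = 8/a
2579/b(-26, N(-5, 1)) - 4293/2172 = 2579/((8/(1/40))) - 4293/2172 = 2579/((8*40)) - 4293*1/2172 = 2579/320 - 1431/724 = 352319/57920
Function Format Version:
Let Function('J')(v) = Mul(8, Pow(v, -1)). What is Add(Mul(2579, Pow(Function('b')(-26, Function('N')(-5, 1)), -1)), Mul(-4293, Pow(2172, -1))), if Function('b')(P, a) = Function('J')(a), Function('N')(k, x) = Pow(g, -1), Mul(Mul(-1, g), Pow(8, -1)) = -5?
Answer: Rational(352319, 57920) ≈ 6.0829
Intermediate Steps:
g = 40 (g = Mul(-8, -5) = 40)
Function('N')(k, x) = Rational(1, 40) (Function('N')(k, x) = Pow(40, -1) = Rational(1, 40))
Function('b')(P, a) = Mul(8, Pow(a, -1))
Add(Mul(2579, Pow(Function('b')(-26, Function('N')(-5, 1)), -1)), Mul(-4293, Pow(2172, -1))) = Add(Mul(2579, Pow(Mul(8, Pow(Rational(1, 40), -1)), -1)), Mul(-4293, Pow(2172, -1))) = Add(Mul(2579, Pow(Mul(8, 40), -1)), Mul(-4293, Rational(1, 2172))) = Add(Mul(2579, Pow(320, -1)), Rational(-1431, 724)) = Add(Mul(2579, Rational(1, 320)), Rational(-1431, 724)) = Add(Rational(2579, 320), Rational(-1431, 724)) = Rational(352319, 57920)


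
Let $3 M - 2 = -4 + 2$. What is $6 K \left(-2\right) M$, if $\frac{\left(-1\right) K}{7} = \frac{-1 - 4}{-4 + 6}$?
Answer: $0$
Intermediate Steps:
$K = \frac{35}{2}$ ($K = - 7 \frac{-1 - 4}{-4 + 6} = - 7 \left(- \frac{5}{2}\right) = - 7 \left(\left(-5\right) \frac{1}{2}\right) = \left(-7\right) \left(- \frac{5}{2}\right) = \frac{35}{2} \approx 17.5$)
$M = 0$ ($M = \frac{2}{3} + \frac{-4 + 2}{3} = \frac{2}{3} + \frac{1}{3} \left(-2\right) = \frac{2}{3} - \frac{2}{3} = 0$)
$6 K \left(-2\right) M = 6 \cdot \frac{35}{2} \left(-2\right) 0 = 6 \left(\left(-35\right) 0\right) = 6 \cdot 0 = 0$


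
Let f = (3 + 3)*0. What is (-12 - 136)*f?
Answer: 0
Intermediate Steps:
f = 0 (f = 6*0 = 0)
(-12 - 136)*f = (-12 - 136)*0 = -148*0 = 0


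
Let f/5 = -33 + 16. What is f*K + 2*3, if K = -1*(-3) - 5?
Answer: 176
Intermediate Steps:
K = -2 (K = 3 - 5 = -2)
f = -85 (f = 5*(-33 + 16) = 5*(-17) = -85)
f*K + 2*3 = -85*(-2) + 2*3 = 170 + 6 = 176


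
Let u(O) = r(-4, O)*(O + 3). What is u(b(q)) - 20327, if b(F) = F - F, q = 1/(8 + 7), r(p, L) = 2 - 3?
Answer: -20330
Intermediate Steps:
r(p, L) = -1
q = 1/15 ≈ 0.066667
b(F) = 0
u(O) = -3 - O (u(O) = -(O + 3) = -(3 + O) = -3 - O)
u(b(q)) - 20327 = (-3 - 1*0) - 20327 = (-3 + 0) - 20327 = -3 - 20327 = -20330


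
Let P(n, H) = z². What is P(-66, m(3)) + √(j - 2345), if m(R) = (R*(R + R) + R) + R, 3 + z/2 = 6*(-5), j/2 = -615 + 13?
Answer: 4356 + 13*I*√21 ≈ 4356.0 + 59.573*I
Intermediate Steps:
j = -1204 (j = 2*(-615 + 13) = 2*(-602) = -1204)
z = -66 (z = -6 + 2*(6*(-5)) = -6 + 2*(-30) = -6 - 60 = -66)
m(R) = 2*R + 2*R² (m(R) = (R*(2*R) + R) + R = (2*R² + R) + R = (R + 2*R²) + R = 2*R + 2*R²)
P(n, H) = 4356 (P(n, H) = (-66)² = 4356)
P(-66, m(3)) + √(j - 2345) = 4356 + √(-1204 - 2345) = 4356 + √(-3549) = 4356 + 13*I*√21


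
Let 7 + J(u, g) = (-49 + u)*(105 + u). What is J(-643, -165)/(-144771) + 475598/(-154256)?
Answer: -63140305021/11165897688 ≈ -5.6547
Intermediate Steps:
J(u, g) = -7 + (-49 + u)*(105 + u)
J(-643, -165)/(-144771) + 475598/(-154256) = (-5152 + (-643)² + 56*(-643))/(-144771) + 475598/(-154256) = (-5152 + 413449 - 36008)*(-1/144771) + 475598*(-1/154256) = 372289*(-1/144771) - 237799/77128 = -372289/144771 - 237799/77128 = -63140305021/11165897688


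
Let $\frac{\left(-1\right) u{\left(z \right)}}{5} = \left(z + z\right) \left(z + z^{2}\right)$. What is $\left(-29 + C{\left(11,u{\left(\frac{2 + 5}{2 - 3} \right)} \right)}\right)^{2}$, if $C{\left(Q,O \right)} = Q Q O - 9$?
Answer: $126523912804$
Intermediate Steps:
$u{\left(z \right)} = - 10 z \left(z + z^{2}\right)$ ($u{\left(z \right)} = - 5 \left(z + z\right) \left(z + z^{2}\right) = - 5 \cdot 2 z \left(z + z^{2}\right) = - 10 z \left(z + z^{2}\right)$)
$C{\left(Q,O \right)} = -9 + O Q^{2}$ ($C{\left(Q,O \right)} = Q^{2} O - 9 = O Q^{2} - 9 = -9 + O Q^{2}$)
$\left(-29 + C{\left(11,u{\left(\frac{2 + 5}{2 - 3} \right)} \right)}\right)^{2} = \left(-29 - \left(9 - 10 \left(\frac{2 + 5}{2 - 3}\right)^{2} \left(-1 - \frac{2 + 5}{2 - 3}\right) 11^{2}\right)\right)^{2} = \left(-29 - \left(9 - 10 \left(\frac{7}{-1}\right)^{2} \left(-1 - \frac{7}{-1}\right) 121\right)\right)^{2} = \left(-29 - \left(9 - 10 \left(7 \left(-1\right)\right)^{2} \left(-1 - 7 \left(-1\right)\right) 121\right)\right)^{2} = \left(-29 - \left(9 - 10 \left(-7\right)^{2} \left(-1 - -7\right) 121\right)\right)^{2} = \left(-29 - \left(9 - 10 \cdot 49 \left(-1 + 7\right) 121\right)\right)^{2} = \left(-29 - \left(9 - 10 \cdot 49 \cdot 6 \cdot 121\right)\right)^{2} = \left(-29 + \left(-9 + 2940 \cdot 121\right)\right)^{2} = \left(-29 + \left(-9 + 355740\right)\right)^{2} = \left(-29 + 355731\right)^{2} = 355702^{2} = 126523912804$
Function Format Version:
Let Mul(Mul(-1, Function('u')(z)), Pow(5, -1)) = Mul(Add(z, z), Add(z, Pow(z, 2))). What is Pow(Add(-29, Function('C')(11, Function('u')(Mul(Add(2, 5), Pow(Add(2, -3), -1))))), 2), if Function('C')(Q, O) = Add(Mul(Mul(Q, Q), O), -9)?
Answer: 126523912804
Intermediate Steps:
Function('u')(z) = Mul(-10, z, Add(z, Pow(z, 2))) (Function('u')(z) = Mul(-5, Mul(Add(z, z), Add(z, Pow(z, 2)))) = Mul(-5, Mul(Mul(2, z), Add(z, Pow(z, 2)))) = Mul(-5, Mul(2, z, Add(z, Pow(z, 2)))) = Mul(-10, z, Add(z, Pow(z, 2))))
Function('C')(Q, O) = Add(-9, Mul(O, Pow(Q, 2))) (Function('C')(Q, O) = Add(Mul(Pow(Q, 2), O), -9) = Add(Mul(O, Pow(Q, 2)), -9) = Add(-9, Mul(O, Pow(Q, 2))))
Pow(Add(-29, Function('C')(11, Function('u')(Mul(Add(2, 5), Pow(Add(2, -3), -1))))), 2) = Pow(Add(-29, Add(-9, Mul(Mul(10, Pow(Mul(Add(2, 5), Pow(Add(2, -3), -1)), 2), Add(-1, Mul(-1, Mul(Add(2, 5), Pow(Add(2, -3), -1))))), Pow(11, 2)))), 2) = Pow(Add(-29, Add(-9, Mul(Mul(10, Pow(Mul(7, Pow(-1, -1)), 2), Add(-1, Mul(-1, Mul(7, Pow(-1, -1))))), 121))), 2) = Pow(Add(-29, Add(-9, Mul(Mul(10, Pow(Mul(7, -1), 2), Add(-1, Mul(-1, Mul(7, -1)))), 121))), 2) = Pow(Add(-29, Add(-9, Mul(Mul(10, Pow(-7, 2), Add(-1, Mul(-1, -7))), 121))), 2) = Pow(Add(-29, Add(-9, Mul(Mul(10, 49, Add(-1, 7)), 121))), 2) = Pow(Add(-29, Add(-9, Mul(Mul(10, 49, 6), 121))), 2) = Pow(Add(-29, Add(-9, Mul(2940, 121))), 2) = Pow(Add(-29, Add(-9, 355740)), 2) = Pow(Add(-29, 355731), 2) = Pow(355702, 2) = 126523912804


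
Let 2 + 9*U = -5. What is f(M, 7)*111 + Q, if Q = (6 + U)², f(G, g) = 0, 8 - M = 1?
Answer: 2209/81 ≈ 27.272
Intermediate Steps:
U = -7/9 (U = -2/9 + (⅑)*(-5) = -2/9 - 5/9 = -7/9 ≈ -0.77778)
M = 7 (M = 8 - 1*1 = 8 - 1 = 7)
Q = 2209/81 (Q = (6 - 7/9)² = (47/9)² = 2209/81 ≈ 27.272)
f(M, 7)*111 + Q = 0*111 + 2209/81 = 0 + 2209/81 = 2209/81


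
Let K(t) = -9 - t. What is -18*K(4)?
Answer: 234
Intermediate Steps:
-18*K(4) = -18*(-9 - 1*4) = -18*(-9 - 4) = -18*(-13) = 234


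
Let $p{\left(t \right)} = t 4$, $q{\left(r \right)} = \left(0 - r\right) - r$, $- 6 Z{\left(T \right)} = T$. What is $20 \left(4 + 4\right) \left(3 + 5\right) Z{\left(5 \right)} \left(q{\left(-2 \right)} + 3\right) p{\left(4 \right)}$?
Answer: $- \frac{358400}{3} \approx -1.1947 \cdot 10^{5}$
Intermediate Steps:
$Z{\left(T \right)} = - \frac{T}{6}$
$q{\left(r \right)} = - 2 r$ ($q{\left(r \right)} = - r - r = - 2 r$)
$p{\left(t \right)} = 4 t$
$20 \left(4 + 4\right) \left(3 + 5\right) Z{\left(5 \right)} \left(q{\left(-2 \right)} + 3\right) p{\left(4 \right)} = 20 \left(4 + 4\right) \left(3 + 5\right) \left(- \frac{1}{6}\right) 5 \left(\left(-2\right) \left(-2\right) + 3\right) 4 \cdot 4 = 20 \cdot 8 \cdot 8 \left(- \frac{5 \left(4 + 3\right)}{6}\right) 16 = 20 \cdot 64 \left(\left(- \frac{5}{6}\right) 7\right) 16 = 20 \cdot 64 \left(- \frac{35}{6}\right) 16 = 20 \left(- \frac{1120}{3}\right) 16 = \left(- \frac{22400}{3}\right) 16 = - \frac{358400}{3}$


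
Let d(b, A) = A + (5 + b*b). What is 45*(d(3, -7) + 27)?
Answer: 1530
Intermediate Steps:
d(b, A) = 5 + A + b² (d(b, A) = A + (5 + b²) = 5 + A + b²)
45*(d(3, -7) + 27) = 45*((5 - 7 + 3²) + 27) = 45*((5 - 7 + 9) + 27) = 45*(7 + 27) = 45*34 = 1530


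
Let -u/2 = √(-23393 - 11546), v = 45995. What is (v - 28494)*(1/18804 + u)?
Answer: 17501/18804 - 35002*I*√34939 ≈ 0.93071 - 6.5426e+6*I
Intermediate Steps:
u = -2*I*√34939 (u = -2*√(-23393 - 11546) = -2*I*√34939 ≈ -373.84*I)
(v - 28494)*(1/18804 + u) = (45995 - 28494)*(1/18804 - 2*I*√34939) = 17501*(1/18804 - 2*I*√34939) = 17501/18804 - 35002*I*√34939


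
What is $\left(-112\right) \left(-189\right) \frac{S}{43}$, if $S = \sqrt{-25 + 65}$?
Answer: $\frac{42336 \sqrt{10}}{43} \approx 3113.4$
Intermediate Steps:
$S = 2 \sqrt{10}$ ($S = \sqrt{40} = 2 \sqrt{10} \approx 6.3246$)
$\left(-112\right) \left(-189\right) \frac{S}{43} = \left(-112\right) \left(-189\right) \frac{2 \sqrt{10}}{43} = 21168 \cdot 2 \sqrt{10} \cdot \frac{1}{43} = 21168 \frac{2 \sqrt{10}}{43} = \frac{42336 \sqrt{10}}{43}$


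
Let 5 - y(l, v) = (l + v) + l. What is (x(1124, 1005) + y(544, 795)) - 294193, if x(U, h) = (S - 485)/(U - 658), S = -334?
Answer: -137969905/466 ≈ -2.9607e+5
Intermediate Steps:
y(l, v) = 5 - v - 2*l (y(l, v) = 5 - ((l + v) + l) = 5 - (v + 2*l) = 5 + (-v - 2*l) = 5 - v - 2*l)
x(U, h) = -819/(-658 + U) (x(U, h) = (-334 - 485)/(U - 658) = -819/(-658 + U))
(x(1124, 1005) + y(544, 795)) - 294193 = (-819/(-658 + 1124) + (5 - 1*795 - 2*544)) - 294193 = (-819/466 + (5 - 795 - 1088)) - 294193 = (-819*1/466 - 1878) - 294193 = (-819/466 - 1878) - 294193 = -875967/466 - 294193 = -137969905/466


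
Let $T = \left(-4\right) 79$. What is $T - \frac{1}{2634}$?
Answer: $- \frac{832345}{2634} \approx -316.0$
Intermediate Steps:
$T = -316$
$T - \frac{1}{2634} = -316 - \frac{1}{2634} = - \frac{832345}{2634}$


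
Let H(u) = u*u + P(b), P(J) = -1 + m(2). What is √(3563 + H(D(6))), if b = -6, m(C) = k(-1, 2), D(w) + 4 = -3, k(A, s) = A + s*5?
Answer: 2*√905 ≈ 60.166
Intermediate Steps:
k(A, s) = A + 5*s
D(w) = -7 (D(w) = -4 - 3 = -7)
m(C) = 9 (m(C) = -1 + 5*2 = -1 + 10 = 9)
P(J) = 8 (P(J) = -1 + 9 = 8)
H(u) = 8 + u² (H(u) = u*u + 8 = u² + 8 = 8 + u²)
√(3563 + H(D(6))) = √(3563 + (8 + (-7)²)) = √(3563 + (8 + 49)) = √(3563 + 57) = √3620 = 2*√905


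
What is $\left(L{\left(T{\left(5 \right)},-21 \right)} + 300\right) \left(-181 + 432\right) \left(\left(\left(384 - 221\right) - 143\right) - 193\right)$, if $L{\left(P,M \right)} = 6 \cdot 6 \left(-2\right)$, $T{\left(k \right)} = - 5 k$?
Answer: $-9900444$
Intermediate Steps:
$L{\left(P,M \right)} = -72$ ($L{\left(P,M \right)} = 36 \left(-2\right) = -72$)
$\left(L{\left(T{\left(5 \right)},-21 \right)} + 300\right) \left(-181 + 432\right) \left(\left(\left(384 - 221\right) - 143\right) - 193\right) = \left(-72 + 300\right) \left(-181 + 432\right) \left(\left(\left(384 - 221\right) - 143\right) - 193\right) = 228 \cdot 251 \left(\left(\left(384 - 221\right) - 143\right) - 193\right) = 57228 \left(\left(163 - 143\right) - 193\right) = 57228 \left(20 - 193\right) = 57228 \left(-173\right) = -9900444$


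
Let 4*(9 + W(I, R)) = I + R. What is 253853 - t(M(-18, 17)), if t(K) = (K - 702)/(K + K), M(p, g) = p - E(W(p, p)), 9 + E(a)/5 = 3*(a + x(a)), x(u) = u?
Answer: 10661831/42 ≈ 2.5385e+5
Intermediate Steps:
W(I, R) = -9 + I/4 + R/4 (W(I, R) = -9 + (I + R)/4 = -9 + (I/4 + R/4) = -9 + I/4 + R/4)
E(a) = -45 + 30*a (E(a) = -45 + 5*(3*(a + a)) = -45 + 5*(3*(2*a)) = -45 + 5*(6*a) = -45 + 30*a)
M(p, g) = 315 - 14*p (M(p, g) = p - (-45 + 30*(-9 + p/4 + p/4)) = p - (-45 + 30*(-9 + p/2)) = p - (-45 + (-270 + 15*p)) = p - (-315 + 15*p) = p + (315 - 15*p) = 315 - 14*p)
t(K) = (-702 + K)/(2*K) (t(K) = (-702 + K)/((2*K)) = (-702 + K)*(1/(2*K)) = (-702 + K)/(2*K))
253853 - t(M(-18, 17)) = 253853 - (-702 + (315 - 14*(-18)))/(2*(315 - 14*(-18))) = 253853 - (-702 + (315 + 252))/(2*(315 + 252)) = 253853 - (-702 + 567)/(2*567) = 253853 - (-135)/(2*567) = 253853 - 1*(-5/42) = 253853 + 5/42 = 10661831/42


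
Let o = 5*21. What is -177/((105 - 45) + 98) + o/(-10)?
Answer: -918/79 ≈ -11.620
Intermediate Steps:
o = 105
-177/((105 - 45) + 98) + o/(-10) = -177/((105 - 45) + 98) + 105/(-10) = -177/(60 + 98) + 105*(-1/10) = -177/158 - 21/2 = -918/79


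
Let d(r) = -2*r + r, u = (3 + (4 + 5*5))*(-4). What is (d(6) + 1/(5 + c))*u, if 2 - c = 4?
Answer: 2176/3 ≈ 725.33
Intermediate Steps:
c = -2 (c = 2 - 1*4 = 2 - 4 = -2)
u = -128 (u = (3 + (4 + 25))*(-4) = (3 + 29)*(-4) = 32*(-4) = -128)
d(r) = -r
(d(6) + 1/(5 + c))*u = (-1*6 + 1/(5 - 2))*(-128) = (-6 + 1/3)*(-128) = (-6 + ⅓)*(-128) = -17/3*(-128) = 2176/3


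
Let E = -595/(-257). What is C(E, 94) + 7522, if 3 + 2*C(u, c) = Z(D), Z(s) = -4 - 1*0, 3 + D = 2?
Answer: 15037/2 ≈ 7518.5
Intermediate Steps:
E = 595/257 (E = -595*(-1/257) = 595/257 ≈ 2.3152)
D = -1 (D = -3 + 2 = -1)
Z(s) = -4 (Z(s) = -4 + 0 = -4)
C(u, c) = -7/2 (C(u, c) = -3/2 + (1/2)*(-4) = -3/2 - 2 = -7/2)
C(E, 94) + 7522 = -7/2 + 7522 = 15037/2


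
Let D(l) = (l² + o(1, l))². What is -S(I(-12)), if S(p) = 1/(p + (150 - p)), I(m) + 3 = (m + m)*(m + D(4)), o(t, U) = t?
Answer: -1/150 ≈ -0.0066667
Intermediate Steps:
D(l) = (1 + l²)² (D(l) = (l² + 1)² = (1 + l²)²)
I(m) = -3 + 2*m*(289 + m) (I(m) = -3 + (m + m)*(m + (1 + 4²)²) = -3 + (2*m)*(m + (1 + 16)²) = -3 + (2*m)*(m + 17²) = -3 + (2*m)*(m + 289) = -3 + (2*m)*(289 + m) = -3 + 2*m*(289 + m))
S(p) = 1/150
-S(I(-12)) = -1*1/150 = -1/150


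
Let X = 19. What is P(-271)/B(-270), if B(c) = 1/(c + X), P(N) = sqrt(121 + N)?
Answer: -1255*I*sqrt(6) ≈ -3074.1*I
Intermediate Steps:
B(c) = 1/(19 + c) (B(c) = 1/(c + 19) = 1/(19 + c))
P(-271)/B(-270) = sqrt(121 - 271)/(1/(19 - 270)) = sqrt(-150)/(1/(-251)) = (5*I*sqrt(6))/(-1/251) = (5*I*sqrt(6))*(-251) = -1255*I*sqrt(6)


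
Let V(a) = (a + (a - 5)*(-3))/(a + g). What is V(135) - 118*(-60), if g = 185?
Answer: 453069/64 ≈ 7079.2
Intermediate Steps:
V(a) = (15 - 2*a)/(185 + a) (V(a) = (a + (a - 5)*(-3))/(a + 185) = (a + (-5 + a)*(-3))/(185 + a) = (a + (15 - 3*a))/(185 + a) = (15 - 2*a)/(185 + a))
V(135) - 118*(-60) = (15 - 2*135)/(185 + 135) - 118*(-60) = (15 - 270)/320 - 1*(-7080) = (1/320)*(-255) + 7080 = -51/64 + 7080 = 453069/64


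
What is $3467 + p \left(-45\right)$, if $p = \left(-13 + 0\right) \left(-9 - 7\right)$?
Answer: $-5893$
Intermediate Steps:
$p = 208$ ($p = \left(-13\right) \left(-16\right) = 208$)
$3467 + p \left(-45\right) = 3467 + 208 \left(-45\right) = 3467 - 9360 = -5893$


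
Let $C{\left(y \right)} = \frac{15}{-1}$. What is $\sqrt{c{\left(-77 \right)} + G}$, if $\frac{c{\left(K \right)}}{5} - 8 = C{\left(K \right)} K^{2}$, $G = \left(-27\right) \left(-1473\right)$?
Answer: $8 i \sqrt{6326} \approx 636.29 i$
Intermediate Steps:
$G = 39771$
$C{\left(y \right)} = -15$ ($C{\left(y \right)} = 15 \left(-1\right) = -15$)
$c{\left(K \right)} = 40 - 75 K^{2}$ ($c{\left(K \right)} = 40 + 5 \left(- 15 K^{2}\right) = 40 - 75 K^{2}$)
$\sqrt{c{\left(-77 \right)} + G} = \sqrt{\left(40 - 75 \left(-77\right)^{2}\right) + 39771} = \sqrt{\left(40 - 444675\right) + 39771} = \sqrt{-444635 + 39771} = \sqrt{-404864} = 8 i \sqrt{6326}$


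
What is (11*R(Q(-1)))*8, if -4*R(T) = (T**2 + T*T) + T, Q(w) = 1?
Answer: -66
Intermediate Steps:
R(T) = -T**2/2 - T/4 (R(T) = -((T**2 + T*T) + T)/4 = -((T**2 + T**2) + T)/4 = -(2*T**2 + T)/4 = -(T + 2*T**2)/4 = -T**2/2 - T/4)
(11*R(Q(-1)))*8 = (11*(-1/4*1*(1 + 2*1)))*8 = (11*(-1/4*1*(1 + 2)))*8 = (11*(-1/4*1*3))*8 = (11*(-3/4))*8 = -33/4*8 = -66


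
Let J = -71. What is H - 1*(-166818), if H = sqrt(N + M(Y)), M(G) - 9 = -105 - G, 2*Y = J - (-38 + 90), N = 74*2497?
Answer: 166818 + sqrt(738974)/2 ≈ 1.6725e+5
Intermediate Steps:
N = 184778
Y = -123/2 (Y = (-71 - (-38 + 90))/2 = (-71 - 1*52)/2 = (-71 - 52)/2 = (1/2)*(-123) = -123/2 ≈ -61.500)
M(G) = -96 - G (M(G) = 9 + (-105 - G) = -96 - G)
H = sqrt(738974)/2 (H = sqrt(184778 + (-96 - 1*(-123/2))) = sqrt(184778 + (-96 + 123/2)) = sqrt(184778 - 69/2) = sqrt(369487/2) = sqrt(738974)/2 ≈ 429.82)
H - 1*(-166818) = sqrt(738974)/2 - 1*(-166818) = sqrt(738974)/2 + 166818 = 166818 + sqrt(738974)/2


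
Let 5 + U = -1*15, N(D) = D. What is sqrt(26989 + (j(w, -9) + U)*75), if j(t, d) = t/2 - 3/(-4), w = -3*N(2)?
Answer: sqrt(101281)/2 ≈ 159.12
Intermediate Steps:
w = -6 (w = -3*2 = -6)
j(t, d) = 3/4 + t/2 (j(t, d) = t*(1/2) - 3*(-1/4) = t/2 + 3/4 = 3/4 + t/2)
U = -20 (U = -5 - 1*15 = -5 - 15 = -20)
sqrt(26989 + (j(w, -9) + U)*75) = sqrt(26989 + ((3/4 + (1/2)*(-6)) - 20)*75) = sqrt(26989 + ((3/4 - 3) - 20)*75) = sqrt(26989 + (-9/4 - 20)*75) = sqrt(26989 - 89/4*75) = sqrt(26989 - 6675/4) = sqrt(101281/4) = sqrt(101281)/2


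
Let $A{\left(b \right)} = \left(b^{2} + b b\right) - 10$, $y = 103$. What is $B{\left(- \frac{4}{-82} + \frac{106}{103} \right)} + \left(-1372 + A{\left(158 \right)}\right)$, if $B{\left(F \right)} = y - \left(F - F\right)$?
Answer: $48649$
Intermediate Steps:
$B{\left(F \right)} = 103$ ($B{\left(F \right)} = 103 - \left(F - F\right) = 103 - 0 = 103 + 0 = 103$)
$A{\left(b \right)} = -10 + 2 b^{2}$ ($A{\left(b \right)} = \left(b^{2} + b^{2}\right) - 10 = 2 b^{2} - 10 = -10 + 2 b^{2}$)
$B{\left(- \frac{4}{-82} + \frac{106}{103} \right)} + \left(-1372 + A{\left(158 \right)}\right) = 103 - \left(1382 - 49928\right) = 103 + \left(-1372 + \left(-10 + 2 \cdot 24964\right)\right) = 103 + \left(-1372 + \left(-10 + 49928\right)\right) = 103 + \left(-1372 + 49918\right) = 103 + 48546 = 48649$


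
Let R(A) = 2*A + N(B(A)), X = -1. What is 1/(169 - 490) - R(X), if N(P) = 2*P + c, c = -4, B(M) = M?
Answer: 2567/321 ≈ 7.9969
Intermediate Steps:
N(P) = -4 + 2*P (N(P) = 2*P - 4 = -4 + 2*P)
R(A) = -4 + 4*A (R(A) = 2*A + (-4 + 2*A) = -4 + 4*A)
1/(169 - 490) - R(X) = 1/(169 - 490) - (-4 + 4*(-1)) = 1/(-321) - (-4 - 4) = -1/321 - 1*(-8) = -1/321 + 8 = 2567/321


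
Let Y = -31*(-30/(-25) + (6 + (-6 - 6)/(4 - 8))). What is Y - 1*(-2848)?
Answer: 12659/5 ≈ 2531.8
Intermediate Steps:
Y = -1581/5 (Y = -31*(-30*(-1/25) + (6 - 12/(-4))) = -31*(6/5 + (6 - 12*(-¼))) = -31*(6/5 + (6 + 3)) = -31*(6/5 + 9) = -31*51/5 = -1581/5 ≈ -316.20)
Y - 1*(-2848) = -1581/5 - 1*(-2848) = -1581/5 + 2848 = 12659/5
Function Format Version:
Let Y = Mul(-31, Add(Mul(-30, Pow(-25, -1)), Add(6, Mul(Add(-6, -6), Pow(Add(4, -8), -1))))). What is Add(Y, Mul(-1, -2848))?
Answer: Rational(12659, 5) ≈ 2531.8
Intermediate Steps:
Y = Rational(-1581, 5) (Y = Mul(-31, Add(Mul(-30, Rational(-1, 25)), Add(6, Mul(-12, Pow(-4, -1))))) = Mul(-31, Add(Rational(6, 5), Add(6, Mul(-12, Rational(-1, 4))))) = Mul(-31, Add(Rational(6, 5), Add(6, 3))) = Mul(-31, Add(Rational(6, 5), 9)) = Mul(-31, Rational(51, 5)) = Rational(-1581, 5) ≈ -316.20)
Add(Y, Mul(-1, -2848)) = Add(Rational(-1581, 5), Mul(-1, -2848)) = Add(Rational(-1581, 5), 2848) = Rational(12659, 5)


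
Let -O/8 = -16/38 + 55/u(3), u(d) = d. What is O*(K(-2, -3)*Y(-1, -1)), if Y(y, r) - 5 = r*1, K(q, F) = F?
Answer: 32672/19 ≈ 1719.6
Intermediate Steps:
Y(y, r) = 5 + r (Y(y, r) = 5 + r*1 = 5 + r)
O = -8168/57 (O = -8*(-16/38 + 55/3) = -8*(-16*1/38 + 55*(⅓)) = -8*(-8/19 + 55/3) = -8*1021/57 = -8168/57 ≈ -143.30)
O*(K(-2, -3)*Y(-1, -1)) = -(-8168)*(5 - 1)/19 = -(-8168)*4/19 = -8168/57*(-12) = 32672/19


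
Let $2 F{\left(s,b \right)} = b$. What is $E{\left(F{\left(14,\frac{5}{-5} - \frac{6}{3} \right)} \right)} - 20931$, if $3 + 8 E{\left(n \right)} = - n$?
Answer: $- \frac{334899}{16} \approx -20931.0$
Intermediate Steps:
$F{\left(s,b \right)} = \frac{b}{2}$
$E{\left(n \right)} = - \frac{3}{8} - \frac{n}{8}$ ($E{\left(n \right)} = - \frac{3}{8} + \frac{\left(-1\right) n}{8} = - \frac{3}{8} - \frac{n}{8}$)
$E{\left(F{\left(14,\frac{5}{-5} - \frac{6}{3} \right)} \right)} - 20931 = \left(- \frac{3}{8} - \frac{\frac{1}{2} \left(\frac{5}{-5} - \frac{6}{3}\right)}{8}\right) - 20931 = \left(- \frac{3}{8} - \frac{\frac{1}{2} \left(5 \left(- \frac{1}{5}\right) - 2\right)}{8}\right) - 20931 = \left(- \frac{3}{8} - \frac{\frac{1}{2} \left(-1 - 2\right)}{8}\right) - 20931 = \left(- \frac{3}{8} - \frac{\frac{1}{2} \left(-3\right)}{8}\right) - 20931 = \left(- \frac{3}{8} - - \frac{3}{16}\right) - 20931 = \left(- \frac{3}{8} + \frac{3}{16}\right) - 20931 = - \frac{3}{16} - 20931 = - \frac{334899}{16}$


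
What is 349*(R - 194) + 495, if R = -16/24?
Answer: -202331/3 ≈ -67444.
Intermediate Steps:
R = -⅔ (R = -16*1/24 = -⅔ ≈ -0.66667)
349*(R - 194) + 495 = 349*(-⅔ - 194) + 495 = 349*(-584/3) + 495 = -203816/3 + 495 = -202331/3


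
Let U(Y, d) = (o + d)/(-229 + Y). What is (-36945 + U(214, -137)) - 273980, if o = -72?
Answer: -4663666/15 ≈ -3.1091e+5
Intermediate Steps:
U(Y, d) = (-72 + d)/(-229 + Y)
(-36945 + U(214, -137)) - 273980 = (-36945 + (-72 - 137)/(-229 + 214)) - 273980 = (-36945 - 209/(-15)) - 273980 = (-36945 - 1/15*(-209)) - 273980 = (-36945 + 209/15) - 273980 = -553966/15 - 273980 = -4663666/15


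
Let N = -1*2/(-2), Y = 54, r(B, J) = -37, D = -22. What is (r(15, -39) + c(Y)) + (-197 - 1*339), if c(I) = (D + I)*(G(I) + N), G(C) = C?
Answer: 1187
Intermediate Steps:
N = 1 (N = -2*(-½) = 1)
c(I) = (1 + I)*(-22 + I) (c(I) = (-22 + I)*(I + 1) = (-22 + I)*(1 + I) = (1 + I)*(-22 + I))
(r(15, -39) + c(Y)) + (-197 - 1*339) = (-37 + (-22 + 54² - 21*54)) + (-197 - 1*339) = (-37 + (-22 + 2916 - 1134)) + (-197 - 339) = (-37 + 1760) - 536 = 1723 - 536 = 1187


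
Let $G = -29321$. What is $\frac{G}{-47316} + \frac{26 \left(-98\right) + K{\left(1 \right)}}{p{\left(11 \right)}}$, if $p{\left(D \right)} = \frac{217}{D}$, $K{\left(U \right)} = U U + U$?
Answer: $- \frac{1318769239}{10267572} \approx -128.44$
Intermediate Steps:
$K{\left(U \right)} = U + U^{2}$ ($K{\left(U \right)} = U^{2} + U = U + U^{2}$)
$\frac{G}{-47316} + \frac{26 \left(-98\right) + K{\left(1 \right)}}{p{\left(11 \right)}} = - \frac{29321}{-47316} + \frac{26 \left(-98\right) + 1 \left(1 + 1\right)}{217 \cdot \frac{1}{11}} = \left(-29321\right) \left(- \frac{1}{47316}\right) + \frac{-2548 + 1 \cdot 2}{217 \cdot \frac{1}{11}} = \frac{29321}{47316} + \frac{-2548 + 2}{\frac{217}{11}} = \frac{29321}{47316} - \frac{28006}{217} = - \frac{1318769239}{10267572}$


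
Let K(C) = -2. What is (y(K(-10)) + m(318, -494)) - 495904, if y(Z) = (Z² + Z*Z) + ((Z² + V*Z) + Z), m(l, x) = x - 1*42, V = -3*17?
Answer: -496328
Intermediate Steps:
V = -51
m(l, x) = -42 + x (m(l, x) = x - 42 = -42 + x)
y(Z) = -50*Z + 3*Z² (y(Z) = (Z² + Z*Z) + ((Z² - 51*Z) + Z) = (Z² + Z²) + (Z² - 50*Z) = 2*Z² + (Z² - 50*Z) = -50*Z + 3*Z²)
(y(K(-10)) + m(318, -494)) - 495904 = (-2*(-50 + 3*(-2)) + (-42 - 494)) - 495904 = (-2*(-50 - 6) - 536) - 495904 = (-2*(-56) - 536) - 495904 = (112 - 536) - 495904 = -424 - 495904 = -496328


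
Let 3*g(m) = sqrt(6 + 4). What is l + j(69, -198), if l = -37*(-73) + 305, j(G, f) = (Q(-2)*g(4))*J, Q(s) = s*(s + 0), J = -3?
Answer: 3006 - 4*sqrt(10) ≈ 2993.4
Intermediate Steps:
Q(s) = s**2 (Q(s) = s*s = s**2)
g(m) = sqrt(10)/3 (g(m) = sqrt(6 + 4)/3 = sqrt(10)/3)
j(G, f) = -4*sqrt(10) (j(G, f) = ((-2)**2*(sqrt(10)/3))*(-3) = (4*(sqrt(10)/3))*(-3) = (4*sqrt(10)/3)*(-3) = -4*sqrt(10))
l = 3006 (l = 2701 + 305 = 3006)
l + j(69, -198) = 3006 - 4*sqrt(10)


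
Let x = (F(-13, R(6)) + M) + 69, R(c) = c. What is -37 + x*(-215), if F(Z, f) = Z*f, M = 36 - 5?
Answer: -4767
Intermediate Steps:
M = 31
x = 22 (x = (-13*6 + 31) + 69 = (-78 + 31) + 69 = -47 + 69 = 22)
-37 + x*(-215) = -37 + 22*(-215) = -37 - 4730 = -4767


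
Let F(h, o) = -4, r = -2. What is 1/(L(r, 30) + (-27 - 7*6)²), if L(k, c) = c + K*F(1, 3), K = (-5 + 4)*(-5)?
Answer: 1/4771 ≈ 0.00020960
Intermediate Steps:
K = 5 (K = -1*(-5) = 5)
L(k, c) = -20 + c (L(k, c) = c + 5*(-4) = c - 20 = -20 + c)
1/(L(r, 30) + (-27 - 7*6)²) = 1/((-20 + 30) + (-27 - 7*6)²) = 1/(10 + (-27 - 42)²) = 1/(10 + (-69)²) = 1/(10 + 4761) = 1/4771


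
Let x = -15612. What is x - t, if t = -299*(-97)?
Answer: -44615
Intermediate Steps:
t = 29003
x - t = -15612 - 1*29003 = -15612 - 29003 = -44615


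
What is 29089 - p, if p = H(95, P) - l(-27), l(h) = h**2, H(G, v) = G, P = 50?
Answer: 29723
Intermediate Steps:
p = -634 (p = 95 - 1*(-27)**2 = 95 - 1*729 = 95 - 729 = -634)
29089 - p = 29089 - 1*(-634) = 29089 + 634 = 29723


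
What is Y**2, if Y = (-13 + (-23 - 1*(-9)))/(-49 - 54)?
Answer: 729/10609 ≈ 0.068715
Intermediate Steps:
Y = 27/103 (Y = (-13 + (-23 + 9))/(-103) = (-13 - 14)*(-1/103) = -27*(-1/103) = 27/103 ≈ 0.26214)
Y**2 = (27/103)**2 = 729/10609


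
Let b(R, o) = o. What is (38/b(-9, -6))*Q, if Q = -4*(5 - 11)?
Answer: -152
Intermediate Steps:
Q = 24 (Q = -4*(-6) = 24)
(38/b(-9, -6))*Q = (38/(-6))*24 = (38*(-⅙))*24 = -19/3*24 = -152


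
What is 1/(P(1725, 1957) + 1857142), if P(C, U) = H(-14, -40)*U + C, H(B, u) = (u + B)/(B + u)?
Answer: 1/1860824 ≈ 5.3740e-7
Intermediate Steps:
H(B, u) = 1 (H(B, u) = (B + u)/(B + u) = 1)
P(C, U) = C + U (P(C, U) = 1*U + C = U + C = C + U)
1/(P(1725, 1957) + 1857142) = 1/((1725 + 1957) + 1857142) = 1/(3682 + 1857142) = 1/1860824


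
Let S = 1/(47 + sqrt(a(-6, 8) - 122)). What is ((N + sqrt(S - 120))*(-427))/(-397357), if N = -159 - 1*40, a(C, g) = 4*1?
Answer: -84973/397357 + 427*sqrt(-649682111 - 2327*I*sqrt(118))/924649739 ≈ -0.21385 - 0.011771*I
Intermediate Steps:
a(C, g) = 4
S = 1/(47 + I*sqrt(118)) (S = 1/(47 + sqrt(4 - 122)) = 1/(47 + sqrt(-118)) = 1/(47 + I*sqrt(118)) ≈ 0.020198 - 0.0046681*I)
N = -199 (N = -159 - 40 = -199)
((N + sqrt(S - 120))*(-427))/(-397357) = ((-199 + sqrt((47/2327 - I*sqrt(118)/2327) - 120))*(-427))/(-397357) = ((-199 + sqrt(-279193/2327 - I*sqrt(118)/2327))*(-427))*(-1/397357) = (84973 - 427*sqrt(-279193/2327 - I*sqrt(118)/2327))*(-1/397357) = -84973/397357 + 427*sqrt(-279193/2327 - I*sqrt(118)/2327)/397357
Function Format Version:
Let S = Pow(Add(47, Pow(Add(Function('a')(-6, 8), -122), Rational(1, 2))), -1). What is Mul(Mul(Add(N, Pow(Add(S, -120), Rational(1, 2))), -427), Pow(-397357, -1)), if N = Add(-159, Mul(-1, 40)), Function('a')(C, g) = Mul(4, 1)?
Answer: Add(Rational(-84973, 397357), Mul(Rational(427, 924649739), Pow(Add(-649682111, Mul(-2327, I, Pow(118, Rational(1, 2)))), Rational(1, 2)))) ≈ Add(-0.21385, Mul(-0.011771, I))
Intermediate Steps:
Function('a')(C, g) = 4
S = Pow(Add(47, Mul(I, Pow(118, Rational(1, 2)))), -1) (S = Pow(Add(47, Pow(Add(4, -122), Rational(1, 2))), -1) = Pow(Add(47, Pow(-118, Rational(1, 2))), -1) = Pow(Add(47, Mul(I, Pow(118, Rational(1, 2)))), -1) ≈ Add(0.020198, Mul(-0.0046681, I)))
N = -199 (N = Add(-159, -40) = -199)
Mul(Mul(Add(N, Pow(Add(S, -120), Rational(1, 2))), -427), Pow(-397357, -1)) = Mul(Mul(Add(-199, Pow(Add(Add(Rational(47, 2327), Mul(Rational(-1, 2327), I, Pow(118, Rational(1, 2)))), -120), Rational(1, 2))), -427), Pow(-397357, -1)) = Mul(Mul(Add(-199, Pow(Add(Rational(-279193, 2327), Mul(Rational(-1, 2327), I, Pow(118, Rational(1, 2)))), Rational(1, 2))), -427), Rational(-1, 397357)) = Mul(Add(84973, Mul(-427, Pow(Add(Rational(-279193, 2327), Mul(Rational(-1, 2327), I, Pow(118, Rational(1, 2)))), Rational(1, 2)))), Rational(-1, 397357)) = Add(Rational(-84973, 397357), Mul(Rational(427, 397357), Pow(Add(Rational(-279193, 2327), Mul(Rational(-1, 2327), I, Pow(118, Rational(1, 2)))), Rational(1, 2))))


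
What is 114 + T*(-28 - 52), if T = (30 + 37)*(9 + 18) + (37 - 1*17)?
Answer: -146206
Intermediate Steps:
T = 1829 (T = 67*27 + (37 - 17) = 1809 + 20 = 1829)
114 + T*(-28 - 52) = 114 + 1829*(-28 - 52) = 114 + 1829*(-80) = 114 - 146320 = -146206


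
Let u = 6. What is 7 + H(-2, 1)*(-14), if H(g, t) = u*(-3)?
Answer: 259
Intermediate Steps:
H(g, t) = -18 (H(g, t) = 6*(-3) = -18)
7 + H(-2, 1)*(-14) = 7 - 18*(-14) = 7 + 252 = 259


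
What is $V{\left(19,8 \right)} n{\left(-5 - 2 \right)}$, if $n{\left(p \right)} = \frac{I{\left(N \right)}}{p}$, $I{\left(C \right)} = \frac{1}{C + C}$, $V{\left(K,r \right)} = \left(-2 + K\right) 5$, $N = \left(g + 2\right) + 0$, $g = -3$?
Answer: $\frac{85}{14} \approx 6.0714$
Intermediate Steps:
$N = -1$ ($N = \left(-3 + 2\right) + 0 = -1 + 0 = -1$)
$V{\left(K,r \right)} = -10 + 5 K$
$I{\left(C \right)} = \frac{1}{2 C}$
$n{\left(p \right)} = - \frac{1}{2 p}$ ($n{\left(p \right)} = \frac{\frac{1}{2} \frac{1}{-1}}{p} = \frac{\frac{1}{2} \left(-1\right)}{p} = - \frac{1}{2 p}$)
$V{\left(19,8 \right)} n{\left(-5 - 2 \right)} = \left(-10 + 5 \cdot 19\right) \left(- \frac{1}{2 \left(-5 - 2\right)}\right) = \left(-10 + 95\right) \left(- \frac{1}{2 \left(-7\right)}\right) = 85 \left(\left(- \frac{1}{2}\right) \left(- \frac{1}{7}\right)\right) = 85 \cdot \frac{1}{14} = \frac{85}{14}$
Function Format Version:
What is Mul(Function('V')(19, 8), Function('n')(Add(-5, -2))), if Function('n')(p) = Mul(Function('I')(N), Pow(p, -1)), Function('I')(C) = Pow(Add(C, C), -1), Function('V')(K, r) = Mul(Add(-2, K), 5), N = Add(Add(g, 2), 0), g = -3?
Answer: Rational(85, 14) ≈ 6.0714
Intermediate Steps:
N = -1 (N = Add(Add(-3, 2), 0) = Add(-1, 0) = -1)
Function('V')(K, r) = Add(-10, Mul(5, K))
Function('I')(C) = Mul(Rational(1, 2), Pow(C, -1)) (Function('I')(C) = Pow(Mul(2, C), -1) = Mul(Rational(1, 2), Pow(C, -1)))
Function('n')(p) = Mul(Rational(-1, 2), Pow(p, -1)) (Function('n')(p) = Mul(Mul(Rational(1, 2), Pow(-1, -1)), Pow(p, -1)) = Mul(Mul(Rational(1, 2), -1), Pow(p, -1)) = Mul(Rational(-1, 2), Pow(p, -1)))
Mul(Function('V')(19, 8), Function('n')(Add(-5, -2))) = Mul(Add(-10, Mul(5, 19)), Mul(Rational(-1, 2), Pow(Add(-5, -2), -1))) = Mul(Add(-10, 95), Mul(Rational(-1, 2), Pow(-7, -1))) = Mul(85, Mul(Rational(-1, 2), Rational(-1, 7))) = Mul(85, Rational(1, 14)) = Rational(85, 14)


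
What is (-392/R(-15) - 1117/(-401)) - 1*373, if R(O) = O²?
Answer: -33559792/90225 ≈ -371.96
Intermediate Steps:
(-392/R(-15) - 1117/(-401)) - 1*373 = (-392/((-15)²) - 1117/(-401)) - 1*373 = (-392/225 - 1117*(-1/401)) - 373 = (-392*1/225 + 1117/401) - 373 = (-392/225 + 1117/401) - 373 = 94133/90225 - 373 = -33559792/90225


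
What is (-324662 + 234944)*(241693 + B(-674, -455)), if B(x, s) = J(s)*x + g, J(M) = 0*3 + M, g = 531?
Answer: -49245671892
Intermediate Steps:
J(M) = M (J(M) = 0 + M = M)
B(x, s) = 531 + s*x (B(x, s) = s*x + 531 = 531 + s*x)
(-324662 + 234944)*(241693 + B(-674, -455)) = (-324662 + 234944)*(241693 + (531 - 455*(-674))) = -89718*(241693 + (531 + 306670)) = -89718*(241693 + 307201) = -89718*548894 = -49245671892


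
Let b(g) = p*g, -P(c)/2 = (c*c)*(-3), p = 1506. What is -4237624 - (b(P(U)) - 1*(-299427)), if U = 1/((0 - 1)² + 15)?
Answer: -290373523/64 ≈ -4.5371e+6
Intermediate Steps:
U = 1/16 (U = 1/((-1)² + 15) = 1/(1 + 15) = 1/16 ≈ 0.062500)
P(c) = 6*c² (P(c) = -2*c*c*(-3) = -2*c²*(-3) = -(-6)*c² = 6*c²)
b(g) = 1506*g
-4237624 - (b(P(U)) - 1*(-299427)) = -4237624 - (1506*(6*(1/16)²) - 1*(-299427)) = -4237624 - (1506*(6*(1/256)) + 299427) = -4237624 - (1506*(3/128) + 299427) = -4237624 - (2259/64 + 299427) = -4237624 - 1*19165587/64 = -4237624 - 19165587/64 = -290373523/64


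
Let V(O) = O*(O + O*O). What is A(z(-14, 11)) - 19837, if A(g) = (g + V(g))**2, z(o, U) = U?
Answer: 2120532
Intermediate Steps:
V(O) = O*(O + O**2)
A(g) = (g + g**2*(1 + g))**2
A(z(-14, 11)) - 19837 = 11**2*(1 + 11*(1 + 11))**2 - 19837 = 121*(1 + 11*12)**2 - 19837 = 121*(1 + 132)**2 - 19837 = 121*133**2 - 19837 = 121*17689 - 19837 = 2140369 - 19837 = 2120532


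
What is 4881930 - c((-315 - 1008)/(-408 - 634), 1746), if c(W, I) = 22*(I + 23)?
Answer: 4843012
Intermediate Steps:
c(W, I) = 506 + 22*I (c(W, I) = 22*(23 + I) = 506 + 22*I)
4881930 - c((-315 - 1008)/(-408 - 634), 1746) = 4881930 - (506 + 22*1746) = 4881930 - (506 + 38412) = 4881930 - 1*38918 = 4881930 - 38918 = 4843012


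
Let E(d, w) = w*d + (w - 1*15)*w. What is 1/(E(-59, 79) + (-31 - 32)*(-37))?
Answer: 1/2726 ≈ 0.00036684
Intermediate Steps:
E(d, w) = d*w + w*(-15 + w) (E(d, w) = d*w + (w - 15)*w = d*w + (-15 + w)*w = d*w + w*(-15 + w))
1/(E(-59, 79) + (-31 - 32)*(-37)) = 1/(79*(-15 - 59 + 79) + (-31 - 32)*(-37)) = 1/(79*5 - 63*(-37)) = 1/(395 + 2331) = 1/2726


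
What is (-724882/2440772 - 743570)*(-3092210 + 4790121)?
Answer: -1540757078815316971/1220386 ≈ -1.2625e+12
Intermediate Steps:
(-724882/2440772 - 743570)*(-3092210 + 4790121) = (-724882*1/2440772 - 743570)*1697911 = (-362441/1220386 - 743570)*1697911 = -907442780461/1220386*1697911 = -1540757078815316971/1220386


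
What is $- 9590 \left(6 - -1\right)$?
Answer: $-67130$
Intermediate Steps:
$- 9590 \left(6 - -1\right) = - 9590 \left(6 + 1\right) = \left(-9590\right) 7 = -67130$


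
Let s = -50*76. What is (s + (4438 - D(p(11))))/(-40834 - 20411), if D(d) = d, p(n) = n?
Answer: -209/20415 ≈ -0.010238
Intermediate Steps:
s = -3800
(s + (4438 - D(p(11))))/(-40834 - 20411) = (-3800 + (4438 - 1*11))/(-40834 - 20411) = (-3800 + (4438 - 11))/(-61245) = (-3800 + 4427)*(-1/61245) = 627*(-1/61245) = -209/20415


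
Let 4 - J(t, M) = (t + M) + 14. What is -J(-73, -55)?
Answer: -118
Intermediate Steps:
J(t, M) = -10 - M - t (J(t, M) = 4 - ((t + M) + 14) = 4 - ((M + t) + 14) = 4 - (14 + M + t) = 4 + (-14 - M - t) = -10 - M - t)
-J(-73, -55) = -(-10 - 1*(-55) - 1*(-73)) = -(-10 + 55 + 73) = -1*118 = -118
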